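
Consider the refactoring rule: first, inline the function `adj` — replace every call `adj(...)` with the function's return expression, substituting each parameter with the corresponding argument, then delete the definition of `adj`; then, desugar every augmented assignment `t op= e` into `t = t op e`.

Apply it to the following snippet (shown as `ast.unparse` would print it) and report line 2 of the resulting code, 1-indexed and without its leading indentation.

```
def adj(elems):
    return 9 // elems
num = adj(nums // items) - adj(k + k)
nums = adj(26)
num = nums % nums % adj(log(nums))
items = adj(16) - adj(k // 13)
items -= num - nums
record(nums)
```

Transformed code:
num = 9 // (nums // items) - 9 // (k + k)
nums = 9 // 26
num = nums % nums % (9 // log(nums))
items = 9 // 16 - 9 // (k // 13)
items = items - (num - nums)
record(nums)

nums = 9 // 26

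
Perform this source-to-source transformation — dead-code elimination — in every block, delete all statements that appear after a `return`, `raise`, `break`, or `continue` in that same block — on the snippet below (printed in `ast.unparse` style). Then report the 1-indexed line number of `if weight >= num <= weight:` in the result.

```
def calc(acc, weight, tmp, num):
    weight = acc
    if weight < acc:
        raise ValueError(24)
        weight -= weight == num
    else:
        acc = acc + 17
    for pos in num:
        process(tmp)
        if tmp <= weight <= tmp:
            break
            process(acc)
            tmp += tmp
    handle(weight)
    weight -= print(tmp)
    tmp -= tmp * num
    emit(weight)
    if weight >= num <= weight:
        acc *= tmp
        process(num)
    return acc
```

15

Transformed code:
def calc(acc, weight, tmp, num):
    weight = acc
    if weight < acc:
        raise ValueError(24)
    else:
        acc = acc + 17
    for pos in num:
        process(tmp)
        if tmp <= weight <= tmp:
            break
    handle(weight)
    weight -= print(tmp)
    tmp -= tmp * num
    emit(weight)
    if weight >= num <= weight:
        acc *= tmp
        process(num)
    return acc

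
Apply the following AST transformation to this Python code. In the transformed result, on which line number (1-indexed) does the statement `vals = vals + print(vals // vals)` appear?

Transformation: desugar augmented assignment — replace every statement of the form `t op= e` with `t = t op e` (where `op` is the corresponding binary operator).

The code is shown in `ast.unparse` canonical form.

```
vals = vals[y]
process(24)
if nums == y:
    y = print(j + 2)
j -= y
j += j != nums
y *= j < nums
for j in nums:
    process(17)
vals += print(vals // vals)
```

Transformed code:
vals = vals[y]
process(24)
if nums == y:
    y = print(j + 2)
j = j - y
j = j + (j != nums)
y = y * (j < nums)
for j in nums:
    process(17)
vals = vals + print(vals // vals)

10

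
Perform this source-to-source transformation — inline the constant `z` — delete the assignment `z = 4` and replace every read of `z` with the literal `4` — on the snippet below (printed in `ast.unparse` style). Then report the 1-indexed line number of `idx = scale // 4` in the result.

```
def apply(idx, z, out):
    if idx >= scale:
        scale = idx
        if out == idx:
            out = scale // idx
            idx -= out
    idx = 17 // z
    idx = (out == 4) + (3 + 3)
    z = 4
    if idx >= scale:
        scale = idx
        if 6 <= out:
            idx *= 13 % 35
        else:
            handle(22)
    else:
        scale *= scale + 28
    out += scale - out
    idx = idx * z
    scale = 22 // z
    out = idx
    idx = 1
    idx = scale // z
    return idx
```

22

Transformed code:
def apply(idx, z, out):
    if idx >= scale:
        scale = idx
        if out == idx:
            out = scale // idx
            idx -= out
    idx = 17 // 4
    idx = (out == 4) + (3 + 3)
    if idx >= scale:
        scale = idx
        if 6 <= out:
            idx *= 13 % 35
        else:
            handle(22)
    else:
        scale *= scale + 28
    out += scale - out
    idx = idx * 4
    scale = 22 // 4
    out = idx
    idx = 1
    idx = scale // 4
    return idx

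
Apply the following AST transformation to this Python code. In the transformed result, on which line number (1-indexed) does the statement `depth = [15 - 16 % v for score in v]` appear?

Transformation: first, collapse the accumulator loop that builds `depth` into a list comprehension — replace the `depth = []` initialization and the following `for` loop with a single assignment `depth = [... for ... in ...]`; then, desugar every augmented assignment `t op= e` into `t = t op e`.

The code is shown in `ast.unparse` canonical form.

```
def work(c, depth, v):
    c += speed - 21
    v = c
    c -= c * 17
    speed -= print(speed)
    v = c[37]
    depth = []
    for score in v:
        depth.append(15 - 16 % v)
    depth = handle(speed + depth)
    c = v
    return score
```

7

Transformed code:
def work(c, depth, v):
    c = c + (speed - 21)
    v = c
    c = c - c * 17
    speed = speed - print(speed)
    v = c[37]
    depth = [15 - 16 % v for score in v]
    depth = handle(speed + depth)
    c = v
    return score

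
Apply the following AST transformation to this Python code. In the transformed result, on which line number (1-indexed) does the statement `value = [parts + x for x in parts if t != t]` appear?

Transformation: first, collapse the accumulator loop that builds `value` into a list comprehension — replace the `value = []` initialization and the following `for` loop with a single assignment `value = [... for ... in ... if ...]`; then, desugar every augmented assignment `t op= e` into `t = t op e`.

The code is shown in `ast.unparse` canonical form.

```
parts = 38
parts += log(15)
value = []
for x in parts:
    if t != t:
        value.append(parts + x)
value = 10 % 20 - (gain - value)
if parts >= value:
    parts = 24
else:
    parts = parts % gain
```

3

Transformed code:
parts = 38
parts = parts + log(15)
value = [parts + x for x in parts if t != t]
value = 10 % 20 - (gain - value)
if parts >= value:
    parts = 24
else:
    parts = parts % gain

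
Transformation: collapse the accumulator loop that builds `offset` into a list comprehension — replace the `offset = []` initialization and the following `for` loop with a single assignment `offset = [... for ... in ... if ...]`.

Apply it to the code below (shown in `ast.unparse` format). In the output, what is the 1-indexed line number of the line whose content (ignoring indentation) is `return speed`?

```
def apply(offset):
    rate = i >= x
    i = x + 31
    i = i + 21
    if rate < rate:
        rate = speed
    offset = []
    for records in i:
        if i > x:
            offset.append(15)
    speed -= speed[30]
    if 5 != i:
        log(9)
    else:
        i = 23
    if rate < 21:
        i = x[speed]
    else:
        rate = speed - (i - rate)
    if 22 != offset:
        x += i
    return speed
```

19

Transformed code:
def apply(offset):
    rate = i >= x
    i = x + 31
    i = i + 21
    if rate < rate:
        rate = speed
    offset = [15 for records in i if i > x]
    speed -= speed[30]
    if 5 != i:
        log(9)
    else:
        i = 23
    if rate < 21:
        i = x[speed]
    else:
        rate = speed - (i - rate)
    if 22 != offset:
        x += i
    return speed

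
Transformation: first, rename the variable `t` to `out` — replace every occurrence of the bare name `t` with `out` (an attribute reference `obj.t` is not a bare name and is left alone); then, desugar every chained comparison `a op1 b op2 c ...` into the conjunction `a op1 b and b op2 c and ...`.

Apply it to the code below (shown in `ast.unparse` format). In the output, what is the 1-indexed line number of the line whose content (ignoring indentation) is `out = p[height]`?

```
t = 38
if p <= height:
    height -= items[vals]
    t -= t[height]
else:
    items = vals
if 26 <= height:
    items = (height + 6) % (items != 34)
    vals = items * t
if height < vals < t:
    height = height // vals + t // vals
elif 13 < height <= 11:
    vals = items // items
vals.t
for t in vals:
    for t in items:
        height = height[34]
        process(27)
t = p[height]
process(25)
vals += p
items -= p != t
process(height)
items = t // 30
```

19

Transformed code:
out = 38
if p <= height:
    height -= items[vals]
    out -= out[height]
else:
    items = vals
if 26 <= height:
    items = (height + 6) % (items != 34)
    vals = items * out
if height < vals and vals < out:
    height = height // vals + out // vals
elif 13 < height and height <= 11:
    vals = items // items
vals.t
for out in vals:
    for out in items:
        height = height[34]
        process(27)
out = p[height]
process(25)
vals += p
items -= p != out
process(height)
items = out // 30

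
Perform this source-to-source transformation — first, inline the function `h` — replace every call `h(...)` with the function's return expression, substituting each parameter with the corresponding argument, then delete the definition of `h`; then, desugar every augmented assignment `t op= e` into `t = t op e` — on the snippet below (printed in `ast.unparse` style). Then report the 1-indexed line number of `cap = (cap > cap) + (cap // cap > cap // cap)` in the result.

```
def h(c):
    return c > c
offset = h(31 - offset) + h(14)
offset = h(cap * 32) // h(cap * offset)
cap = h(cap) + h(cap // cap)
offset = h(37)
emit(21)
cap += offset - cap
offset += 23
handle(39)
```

3

Transformed code:
offset = (31 - offset > 31 - offset) + (14 > 14)
offset = (cap * 32 > cap * 32) // (cap * offset > cap * offset)
cap = (cap > cap) + (cap // cap > cap // cap)
offset = 37 > 37
emit(21)
cap = cap + (offset - cap)
offset = offset + 23
handle(39)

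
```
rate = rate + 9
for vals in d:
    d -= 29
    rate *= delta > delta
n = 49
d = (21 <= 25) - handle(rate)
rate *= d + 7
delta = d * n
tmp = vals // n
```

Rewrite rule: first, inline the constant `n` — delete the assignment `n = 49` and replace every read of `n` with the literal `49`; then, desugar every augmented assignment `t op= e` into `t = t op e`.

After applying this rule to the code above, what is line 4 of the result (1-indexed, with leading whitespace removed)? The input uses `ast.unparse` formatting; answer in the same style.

rate = rate * (delta > delta)

Transformed code:
rate = rate + 9
for vals in d:
    d = d - 29
    rate = rate * (delta > delta)
d = (21 <= 25) - handle(rate)
rate = rate * (d + 7)
delta = d * 49
tmp = vals // 49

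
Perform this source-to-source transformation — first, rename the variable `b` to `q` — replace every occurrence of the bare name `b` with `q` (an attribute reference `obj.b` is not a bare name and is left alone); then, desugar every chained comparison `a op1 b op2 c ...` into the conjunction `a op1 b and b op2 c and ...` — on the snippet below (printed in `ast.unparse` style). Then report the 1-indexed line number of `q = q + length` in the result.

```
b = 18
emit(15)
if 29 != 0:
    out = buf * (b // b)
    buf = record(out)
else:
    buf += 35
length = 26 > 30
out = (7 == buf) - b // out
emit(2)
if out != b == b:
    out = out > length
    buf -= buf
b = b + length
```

Transformed code:
q = 18
emit(15)
if 29 != 0:
    out = buf * (q // q)
    buf = record(out)
else:
    buf += 35
length = 26 > 30
out = (7 == buf) - q // out
emit(2)
if out != q and q == q:
    out = out > length
    buf -= buf
q = q + length

14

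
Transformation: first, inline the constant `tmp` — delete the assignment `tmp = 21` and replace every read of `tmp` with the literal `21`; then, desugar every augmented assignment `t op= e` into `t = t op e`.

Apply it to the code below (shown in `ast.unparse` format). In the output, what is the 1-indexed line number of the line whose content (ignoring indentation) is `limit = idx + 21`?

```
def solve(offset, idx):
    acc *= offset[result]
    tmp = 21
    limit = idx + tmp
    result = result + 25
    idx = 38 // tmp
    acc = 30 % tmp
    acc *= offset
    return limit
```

Transformed code:
def solve(offset, idx):
    acc = acc * offset[result]
    limit = idx + 21
    result = result + 25
    idx = 38 // 21
    acc = 30 % 21
    acc = acc * offset
    return limit

3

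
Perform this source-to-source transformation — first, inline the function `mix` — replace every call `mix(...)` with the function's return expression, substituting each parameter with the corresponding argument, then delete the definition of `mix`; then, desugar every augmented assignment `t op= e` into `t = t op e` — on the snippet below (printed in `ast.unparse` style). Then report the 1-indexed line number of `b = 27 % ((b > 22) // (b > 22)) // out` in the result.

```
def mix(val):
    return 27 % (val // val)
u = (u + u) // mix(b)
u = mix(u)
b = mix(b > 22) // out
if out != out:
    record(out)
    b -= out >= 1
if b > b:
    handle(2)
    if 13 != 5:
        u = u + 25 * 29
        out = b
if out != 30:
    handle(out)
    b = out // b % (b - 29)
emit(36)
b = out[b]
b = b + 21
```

Transformed code:
u = (u + u) // (27 % (b // b))
u = 27 % (u // u)
b = 27 % ((b > 22) // (b > 22)) // out
if out != out:
    record(out)
    b = b - (out >= 1)
if b > b:
    handle(2)
    if 13 != 5:
        u = u + 25 * 29
        out = b
if out != 30:
    handle(out)
    b = out // b % (b - 29)
emit(36)
b = out[b]
b = b + 21

3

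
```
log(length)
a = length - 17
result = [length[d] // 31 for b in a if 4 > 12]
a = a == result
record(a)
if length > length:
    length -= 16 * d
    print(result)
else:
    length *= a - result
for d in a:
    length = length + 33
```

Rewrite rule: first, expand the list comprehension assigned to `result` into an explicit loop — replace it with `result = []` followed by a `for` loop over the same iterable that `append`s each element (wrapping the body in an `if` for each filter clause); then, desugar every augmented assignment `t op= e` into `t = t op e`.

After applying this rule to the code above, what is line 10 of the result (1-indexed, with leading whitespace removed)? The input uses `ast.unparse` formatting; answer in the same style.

Transformed code:
log(length)
a = length - 17
result = []
for b in a:
    if 4 > 12:
        result.append(length[d] // 31)
a = a == result
record(a)
if length > length:
    length = length - 16 * d
    print(result)
else:
    length = length * (a - result)
for d in a:
    length = length + 33

length = length - 16 * d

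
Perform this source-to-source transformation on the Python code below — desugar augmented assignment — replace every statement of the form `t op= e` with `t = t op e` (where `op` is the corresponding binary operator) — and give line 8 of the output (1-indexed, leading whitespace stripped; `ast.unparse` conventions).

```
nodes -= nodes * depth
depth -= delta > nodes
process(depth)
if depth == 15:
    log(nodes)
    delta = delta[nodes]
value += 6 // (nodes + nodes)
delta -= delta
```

Transformed code:
nodes = nodes - nodes * depth
depth = depth - (delta > nodes)
process(depth)
if depth == 15:
    log(nodes)
    delta = delta[nodes]
value = value + 6 // (nodes + nodes)
delta = delta - delta

delta = delta - delta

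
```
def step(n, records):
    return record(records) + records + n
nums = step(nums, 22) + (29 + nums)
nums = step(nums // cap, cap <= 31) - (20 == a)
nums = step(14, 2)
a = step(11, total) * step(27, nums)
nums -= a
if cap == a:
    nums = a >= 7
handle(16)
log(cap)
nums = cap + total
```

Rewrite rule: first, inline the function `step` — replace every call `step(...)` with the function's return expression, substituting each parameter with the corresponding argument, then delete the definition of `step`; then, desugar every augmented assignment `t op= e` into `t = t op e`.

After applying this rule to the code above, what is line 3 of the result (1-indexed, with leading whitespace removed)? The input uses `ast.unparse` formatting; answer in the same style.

nums = record(2) + 2 + 14

Transformed code:
nums = record(22) + 22 + nums + (29 + nums)
nums = record(cap <= 31) + (cap <= 31) + nums // cap - (20 == a)
nums = record(2) + 2 + 14
a = (record(total) + total + 11) * (record(nums) + nums + 27)
nums = nums - a
if cap == a:
    nums = a >= 7
handle(16)
log(cap)
nums = cap + total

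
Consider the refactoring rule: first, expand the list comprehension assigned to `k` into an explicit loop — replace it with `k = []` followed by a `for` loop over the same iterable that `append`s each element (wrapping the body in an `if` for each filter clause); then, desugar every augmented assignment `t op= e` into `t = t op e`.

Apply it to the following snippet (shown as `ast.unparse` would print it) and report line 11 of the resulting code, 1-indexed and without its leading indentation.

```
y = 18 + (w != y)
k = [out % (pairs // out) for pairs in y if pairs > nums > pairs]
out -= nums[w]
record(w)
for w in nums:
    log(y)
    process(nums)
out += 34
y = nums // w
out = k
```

out = out + 34

Transformed code:
y = 18 + (w != y)
k = []
for pairs in y:
    if pairs > nums > pairs:
        k.append(out % (pairs // out))
out = out - nums[w]
record(w)
for w in nums:
    log(y)
    process(nums)
out = out + 34
y = nums // w
out = k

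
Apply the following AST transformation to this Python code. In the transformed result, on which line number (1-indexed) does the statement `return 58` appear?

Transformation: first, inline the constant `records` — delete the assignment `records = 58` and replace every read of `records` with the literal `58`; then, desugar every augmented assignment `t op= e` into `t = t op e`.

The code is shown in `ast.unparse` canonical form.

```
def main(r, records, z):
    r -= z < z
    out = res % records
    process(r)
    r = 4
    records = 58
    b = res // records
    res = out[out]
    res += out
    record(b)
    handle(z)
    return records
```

11

Transformed code:
def main(r, records, z):
    r = r - (z < z)
    out = res % 58
    process(r)
    r = 4
    b = res // 58
    res = out[out]
    res = res + out
    record(b)
    handle(z)
    return 58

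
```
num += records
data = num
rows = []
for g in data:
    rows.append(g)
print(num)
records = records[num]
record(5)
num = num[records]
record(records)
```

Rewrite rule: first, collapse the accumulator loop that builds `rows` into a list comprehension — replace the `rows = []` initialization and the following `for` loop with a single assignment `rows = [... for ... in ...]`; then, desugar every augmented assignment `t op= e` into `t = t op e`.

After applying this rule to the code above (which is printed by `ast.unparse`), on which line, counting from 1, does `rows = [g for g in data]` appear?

3

Transformed code:
num = num + records
data = num
rows = [g for g in data]
print(num)
records = records[num]
record(5)
num = num[records]
record(records)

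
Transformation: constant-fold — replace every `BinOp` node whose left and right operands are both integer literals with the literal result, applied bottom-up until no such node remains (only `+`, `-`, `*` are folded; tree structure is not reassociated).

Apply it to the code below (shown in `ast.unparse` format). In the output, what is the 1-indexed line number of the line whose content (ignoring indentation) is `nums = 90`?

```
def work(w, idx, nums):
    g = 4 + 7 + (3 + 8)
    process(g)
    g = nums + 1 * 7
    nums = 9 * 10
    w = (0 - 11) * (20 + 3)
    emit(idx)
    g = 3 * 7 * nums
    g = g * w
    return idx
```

5

Transformed code:
def work(w, idx, nums):
    g = 22
    process(g)
    g = nums + 7
    nums = 90
    w = -253
    emit(idx)
    g = 21 * nums
    g = g * w
    return idx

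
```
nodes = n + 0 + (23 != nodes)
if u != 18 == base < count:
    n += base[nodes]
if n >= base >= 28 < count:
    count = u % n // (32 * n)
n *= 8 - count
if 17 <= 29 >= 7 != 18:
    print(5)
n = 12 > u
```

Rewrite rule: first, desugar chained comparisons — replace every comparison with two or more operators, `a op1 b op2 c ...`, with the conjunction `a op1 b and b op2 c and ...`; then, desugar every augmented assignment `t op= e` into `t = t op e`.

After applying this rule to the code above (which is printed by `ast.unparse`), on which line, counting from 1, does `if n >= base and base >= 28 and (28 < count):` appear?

4

Transformed code:
nodes = n + 0 + (23 != nodes)
if u != 18 and 18 == base and (base < count):
    n = n + base[nodes]
if n >= base and base >= 28 and (28 < count):
    count = u % n // (32 * n)
n = n * (8 - count)
if 17 <= 29 and 29 >= 7 and (7 != 18):
    print(5)
n = 12 > u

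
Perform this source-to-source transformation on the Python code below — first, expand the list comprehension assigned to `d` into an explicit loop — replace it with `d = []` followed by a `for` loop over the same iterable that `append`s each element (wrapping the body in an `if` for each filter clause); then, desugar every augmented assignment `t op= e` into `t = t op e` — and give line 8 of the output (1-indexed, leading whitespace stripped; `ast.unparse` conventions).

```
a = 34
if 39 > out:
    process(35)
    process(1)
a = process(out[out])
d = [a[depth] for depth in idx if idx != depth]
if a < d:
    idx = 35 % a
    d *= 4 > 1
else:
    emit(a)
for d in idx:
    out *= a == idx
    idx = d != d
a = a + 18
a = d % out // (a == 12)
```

if idx != depth:

Transformed code:
a = 34
if 39 > out:
    process(35)
    process(1)
a = process(out[out])
d = []
for depth in idx:
    if idx != depth:
        d.append(a[depth])
if a < d:
    idx = 35 % a
    d = d * (4 > 1)
else:
    emit(a)
for d in idx:
    out = out * (a == idx)
    idx = d != d
a = a + 18
a = d % out // (a == 12)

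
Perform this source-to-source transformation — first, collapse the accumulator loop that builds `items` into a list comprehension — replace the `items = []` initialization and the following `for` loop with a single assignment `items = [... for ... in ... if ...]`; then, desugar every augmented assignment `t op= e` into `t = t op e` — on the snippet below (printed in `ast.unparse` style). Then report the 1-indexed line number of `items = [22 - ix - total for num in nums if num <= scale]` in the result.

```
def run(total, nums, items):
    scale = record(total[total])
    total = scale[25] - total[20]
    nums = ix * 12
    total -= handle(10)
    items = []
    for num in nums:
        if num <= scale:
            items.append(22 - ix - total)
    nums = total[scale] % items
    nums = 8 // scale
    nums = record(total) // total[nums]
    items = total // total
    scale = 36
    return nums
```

Transformed code:
def run(total, nums, items):
    scale = record(total[total])
    total = scale[25] - total[20]
    nums = ix * 12
    total = total - handle(10)
    items = [22 - ix - total for num in nums if num <= scale]
    nums = total[scale] % items
    nums = 8 // scale
    nums = record(total) // total[nums]
    items = total // total
    scale = 36
    return nums

6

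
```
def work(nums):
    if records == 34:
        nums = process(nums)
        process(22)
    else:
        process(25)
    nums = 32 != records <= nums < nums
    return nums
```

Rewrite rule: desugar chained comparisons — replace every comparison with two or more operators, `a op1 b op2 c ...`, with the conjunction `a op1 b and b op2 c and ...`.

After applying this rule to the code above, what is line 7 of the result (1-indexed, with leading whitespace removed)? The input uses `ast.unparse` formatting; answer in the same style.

Transformed code:
def work(nums):
    if records == 34:
        nums = process(nums)
        process(22)
    else:
        process(25)
    nums = 32 != records and records <= nums and (nums < nums)
    return nums

nums = 32 != records and records <= nums and (nums < nums)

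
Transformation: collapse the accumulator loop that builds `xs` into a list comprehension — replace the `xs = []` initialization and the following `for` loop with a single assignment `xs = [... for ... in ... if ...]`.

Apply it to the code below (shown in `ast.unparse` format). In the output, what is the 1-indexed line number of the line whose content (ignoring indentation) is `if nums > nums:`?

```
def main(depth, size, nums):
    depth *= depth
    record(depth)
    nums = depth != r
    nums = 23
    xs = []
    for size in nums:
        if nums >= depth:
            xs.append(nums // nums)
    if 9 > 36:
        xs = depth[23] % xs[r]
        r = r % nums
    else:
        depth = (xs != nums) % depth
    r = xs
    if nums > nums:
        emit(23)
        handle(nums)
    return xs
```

Transformed code:
def main(depth, size, nums):
    depth *= depth
    record(depth)
    nums = depth != r
    nums = 23
    xs = [nums // nums for size in nums if nums >= depth]
    if 9 > 36:
        xs = depth[23] % xs[r]
        r = r % nums
    else:
        depth = (xs != nums) % depth
    r = xs
    if nums > nums:
        emit(23)
        handle(nums)
    return xs

13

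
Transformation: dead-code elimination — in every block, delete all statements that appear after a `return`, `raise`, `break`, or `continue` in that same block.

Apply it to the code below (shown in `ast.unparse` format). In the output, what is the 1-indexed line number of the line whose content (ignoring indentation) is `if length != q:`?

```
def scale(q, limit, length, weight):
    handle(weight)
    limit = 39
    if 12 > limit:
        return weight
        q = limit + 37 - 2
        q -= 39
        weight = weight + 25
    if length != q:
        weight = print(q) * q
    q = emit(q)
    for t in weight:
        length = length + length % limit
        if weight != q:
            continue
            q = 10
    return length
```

Transformed code:
def scale(q, limit, length, weight):
    handle(weight)
    limit = 39
    if 12 > limit:
        return weight
    if length != q:
        weight = print(q) * q
    q = emit(q)
    for t in weight:
        length = length + length % limit
        if weight != q:
            continue
    return length

6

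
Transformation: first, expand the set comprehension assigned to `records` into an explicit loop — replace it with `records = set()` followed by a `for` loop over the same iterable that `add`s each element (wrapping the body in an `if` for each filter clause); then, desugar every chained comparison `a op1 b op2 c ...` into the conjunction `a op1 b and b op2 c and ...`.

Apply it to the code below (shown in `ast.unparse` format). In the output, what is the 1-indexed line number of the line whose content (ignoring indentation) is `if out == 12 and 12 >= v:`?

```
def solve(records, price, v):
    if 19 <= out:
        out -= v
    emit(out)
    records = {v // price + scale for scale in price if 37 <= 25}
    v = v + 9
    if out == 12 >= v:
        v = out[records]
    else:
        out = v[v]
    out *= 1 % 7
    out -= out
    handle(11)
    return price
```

10

Transformed code:
def solve(records, price, v):
    if 19 <= out:
        out -= v
    emit(out)
    records = set()
    for scale in price:
        if 37 <= 25:
            records.add(v // price + scale)
    v = v + 9
    if out == 12 and 12 >= v:
        v = out[records]
    else:
        out = v[v]
    out *= 1 % 7
    out -= out
    handle(11)
    return price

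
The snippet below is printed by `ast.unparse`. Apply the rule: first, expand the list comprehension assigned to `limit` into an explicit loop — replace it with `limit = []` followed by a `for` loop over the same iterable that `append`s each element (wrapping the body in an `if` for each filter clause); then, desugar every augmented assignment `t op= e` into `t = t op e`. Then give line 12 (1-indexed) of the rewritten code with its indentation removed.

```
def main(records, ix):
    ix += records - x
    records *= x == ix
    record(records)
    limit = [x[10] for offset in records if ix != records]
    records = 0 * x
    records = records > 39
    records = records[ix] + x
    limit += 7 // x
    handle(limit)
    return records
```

Transformed code:
def main(records, ix):
    ix = ix + (records - x)
    records = records * (x == ix)
    record(records)
    limit = []
    for offset in records:
        if ix != records:
            limit.append(x[10])
    records = 0 * x
    records = records > 39
    records = records[ix] + x
    limit = limit + 7 // x
    handle(limit)
    return records

limit = limit + 7 // x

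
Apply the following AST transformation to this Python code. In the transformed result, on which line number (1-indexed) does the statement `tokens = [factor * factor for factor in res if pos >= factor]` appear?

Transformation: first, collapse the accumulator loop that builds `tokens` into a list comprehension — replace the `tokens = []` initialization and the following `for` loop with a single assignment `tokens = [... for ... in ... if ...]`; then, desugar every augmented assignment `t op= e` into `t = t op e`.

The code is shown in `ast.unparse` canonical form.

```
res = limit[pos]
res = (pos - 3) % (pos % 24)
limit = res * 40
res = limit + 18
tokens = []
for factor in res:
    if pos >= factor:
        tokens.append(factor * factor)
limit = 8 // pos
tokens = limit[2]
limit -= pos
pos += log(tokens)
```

Transformed code:
res = limit[pos]
res = (pos - 3) % (pos % 24)
limit = res * 40
res = limit + 18
tokens = [factor * factor for factor in res if pos >= factor]
limit = 8 // pos
tokens = limit[2]
limit = limit - pos
pos = pos + log(tokens)

5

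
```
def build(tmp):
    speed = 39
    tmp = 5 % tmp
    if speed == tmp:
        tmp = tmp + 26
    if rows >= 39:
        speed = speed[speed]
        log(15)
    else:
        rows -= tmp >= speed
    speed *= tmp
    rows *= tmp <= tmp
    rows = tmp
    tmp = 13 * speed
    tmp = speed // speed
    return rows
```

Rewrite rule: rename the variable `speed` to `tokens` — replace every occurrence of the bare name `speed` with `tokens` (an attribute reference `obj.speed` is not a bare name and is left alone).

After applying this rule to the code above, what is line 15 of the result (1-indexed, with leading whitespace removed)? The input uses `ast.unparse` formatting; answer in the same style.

tmp = tokens // tokens

Transformed code:
def build(tmp):
    tokens = 39
    tmp = 5 % tmp
    if tokens == tmp:
        tmp = tmp + 26
    if rows >= 39:
        tokens = tokens[tokens]
        log(15)
    else:
        rows -= tmp >= tokens
    tokens *= tmp
    rows *= tmp <= tmp
    rows = tmp
    tmp = 13 * tokens
    tmp = tokens // tokens
    return rows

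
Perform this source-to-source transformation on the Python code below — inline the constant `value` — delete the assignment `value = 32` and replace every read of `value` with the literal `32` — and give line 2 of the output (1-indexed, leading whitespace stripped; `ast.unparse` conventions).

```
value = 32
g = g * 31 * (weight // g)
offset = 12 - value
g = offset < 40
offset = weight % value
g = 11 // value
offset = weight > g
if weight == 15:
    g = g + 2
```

offset = 12 - 32

Transformed code:
g = g * 31 * (weight // g)
offset = 12 - 32
g = offset < 40
offset = weight % 32
g = 11 // 32
offset = weight > g
if weight == 15:
    g = g + 2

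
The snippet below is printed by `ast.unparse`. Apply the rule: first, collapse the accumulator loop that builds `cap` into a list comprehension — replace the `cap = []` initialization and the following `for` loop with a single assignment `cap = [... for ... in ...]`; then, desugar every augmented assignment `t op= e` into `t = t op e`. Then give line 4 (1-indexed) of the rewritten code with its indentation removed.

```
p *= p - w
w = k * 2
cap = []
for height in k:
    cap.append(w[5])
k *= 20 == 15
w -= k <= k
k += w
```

k = k * (20 == 15)

Transformed code:
p = p * (p - w)
w = k * 2
cap = [w[5] for height in k]
k = k * (20 == 15)
w = w - (k <= k)
k = k + w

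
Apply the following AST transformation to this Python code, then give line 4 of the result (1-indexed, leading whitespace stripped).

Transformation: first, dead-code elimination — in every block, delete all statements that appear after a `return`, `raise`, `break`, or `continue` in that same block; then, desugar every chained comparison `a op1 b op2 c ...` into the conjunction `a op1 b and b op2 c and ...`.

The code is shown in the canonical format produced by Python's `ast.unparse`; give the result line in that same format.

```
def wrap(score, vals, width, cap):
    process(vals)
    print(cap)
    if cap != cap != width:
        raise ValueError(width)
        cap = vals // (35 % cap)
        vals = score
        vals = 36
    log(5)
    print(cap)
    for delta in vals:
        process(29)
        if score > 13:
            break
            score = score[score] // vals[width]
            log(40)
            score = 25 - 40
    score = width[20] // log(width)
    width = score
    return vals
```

if cap != cap and cap != width:

Transformed code:
def wrap(score, vals, width, cap):
    process(vals)
    print(cap)
    if cap != cap and cap != width:
        raise ValueError(width)
    log(5)
    print(cap)
    for delta in vals:
        process(29)
        if score > 13:
            break
    score = width[20] // log(width)
    width = score
    return vals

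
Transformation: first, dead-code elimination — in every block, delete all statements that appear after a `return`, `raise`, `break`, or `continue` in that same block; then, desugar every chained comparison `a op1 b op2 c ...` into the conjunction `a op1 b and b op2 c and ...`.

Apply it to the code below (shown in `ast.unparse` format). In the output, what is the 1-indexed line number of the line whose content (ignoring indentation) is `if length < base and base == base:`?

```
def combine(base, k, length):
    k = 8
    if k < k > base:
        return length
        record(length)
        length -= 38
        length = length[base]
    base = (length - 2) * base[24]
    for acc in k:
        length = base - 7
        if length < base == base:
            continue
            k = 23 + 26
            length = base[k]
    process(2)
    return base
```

8

Transformed code:
def combine(base, k, length):
    k = 8
    if k < k and k > base:
        return length
    base = (length - 2) * base[24]
    for acc in k:
        length = base - 7
        if length < base and base == base:
            continue
    process(2)
    return base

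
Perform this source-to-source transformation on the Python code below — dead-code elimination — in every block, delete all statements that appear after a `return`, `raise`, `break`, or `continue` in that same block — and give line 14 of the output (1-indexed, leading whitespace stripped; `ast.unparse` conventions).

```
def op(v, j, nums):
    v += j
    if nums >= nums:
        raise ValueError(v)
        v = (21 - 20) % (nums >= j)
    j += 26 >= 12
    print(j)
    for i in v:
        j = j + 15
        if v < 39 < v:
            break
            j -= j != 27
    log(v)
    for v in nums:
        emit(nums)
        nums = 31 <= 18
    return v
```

nums = 31 <= 18

Transformed code:
def op(v, j, nums):
    v += j
    if nums >= nums:
        raise ValueError(v)
    j += 26 >= 12
    print(j)
    for i in v:
        j = j + 15
        if v < 39 < v:
            break
    log(v)
    for v in nums:
        emit(nums)
        nums = 31 <= 18
    return v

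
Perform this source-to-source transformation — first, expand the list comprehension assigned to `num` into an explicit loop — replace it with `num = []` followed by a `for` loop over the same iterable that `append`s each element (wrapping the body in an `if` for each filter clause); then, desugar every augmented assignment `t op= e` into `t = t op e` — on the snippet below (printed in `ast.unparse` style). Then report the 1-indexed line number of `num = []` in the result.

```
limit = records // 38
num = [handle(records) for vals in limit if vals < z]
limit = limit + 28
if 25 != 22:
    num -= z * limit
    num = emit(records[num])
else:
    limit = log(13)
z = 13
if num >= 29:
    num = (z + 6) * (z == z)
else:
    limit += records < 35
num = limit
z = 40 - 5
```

2

Transformed code:
limit = records // 38
num = []
for vals in limit:
    if vals < z:
        num.append(handle(records))
limit = limit + 28
if 25 != 22:
    num = num - z * limit
    num = emit(records[num])
else:
    limit = log(13)
z = 13
if num >= 29:
    num = (z + 6) * (z == z)
else:
    limit = limit + (records < 35)
num = limit
z = 40 - 5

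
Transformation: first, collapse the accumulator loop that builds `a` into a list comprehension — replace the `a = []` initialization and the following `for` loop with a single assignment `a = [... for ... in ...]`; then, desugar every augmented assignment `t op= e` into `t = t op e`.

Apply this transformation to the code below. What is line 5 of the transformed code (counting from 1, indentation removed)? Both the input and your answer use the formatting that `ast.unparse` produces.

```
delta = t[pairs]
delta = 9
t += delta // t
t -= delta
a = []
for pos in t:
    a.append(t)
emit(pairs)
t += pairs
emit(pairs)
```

a = [t for pos in t]

Transformed code:
delta = t[pairs]
delta = 9
t = t + delta // t
t = t - delta
a = [t for pos in t]
emit(pairs)
t = t + pairs
emit(pairs)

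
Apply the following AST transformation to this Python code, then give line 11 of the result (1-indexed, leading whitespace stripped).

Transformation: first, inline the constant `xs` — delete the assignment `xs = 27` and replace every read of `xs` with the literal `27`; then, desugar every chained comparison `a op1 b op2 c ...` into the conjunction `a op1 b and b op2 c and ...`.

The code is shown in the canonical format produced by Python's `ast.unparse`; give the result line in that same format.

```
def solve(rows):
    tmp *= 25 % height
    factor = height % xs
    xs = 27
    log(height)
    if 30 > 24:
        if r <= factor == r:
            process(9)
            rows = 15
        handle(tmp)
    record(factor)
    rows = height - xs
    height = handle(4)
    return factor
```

rows = height - 27

Transformed code:
def solve(rows):
    tmp *= 25 % height
    factor = height % 27
    log(height)
    if 30 > 24:
        if r <= factor and factor == r:
            process(9)
            rows = 15
        handle(tmp)
    record(factor)
    rows = height - 27
    height = handle(4)
    return factor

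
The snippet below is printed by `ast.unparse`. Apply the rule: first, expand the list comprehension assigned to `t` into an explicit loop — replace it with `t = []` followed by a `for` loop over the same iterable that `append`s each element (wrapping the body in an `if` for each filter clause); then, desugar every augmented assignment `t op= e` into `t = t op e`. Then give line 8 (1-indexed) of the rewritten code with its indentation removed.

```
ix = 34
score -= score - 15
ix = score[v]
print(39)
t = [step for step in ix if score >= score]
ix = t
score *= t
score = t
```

Transformed code:
ix = 34
score = score - (score - 15)
ix = score[v]
print(39)
t = []
for step in ix:
    if score >= score:
        t.append(step)
ix = t
score = score * t
score = t

t.append(step)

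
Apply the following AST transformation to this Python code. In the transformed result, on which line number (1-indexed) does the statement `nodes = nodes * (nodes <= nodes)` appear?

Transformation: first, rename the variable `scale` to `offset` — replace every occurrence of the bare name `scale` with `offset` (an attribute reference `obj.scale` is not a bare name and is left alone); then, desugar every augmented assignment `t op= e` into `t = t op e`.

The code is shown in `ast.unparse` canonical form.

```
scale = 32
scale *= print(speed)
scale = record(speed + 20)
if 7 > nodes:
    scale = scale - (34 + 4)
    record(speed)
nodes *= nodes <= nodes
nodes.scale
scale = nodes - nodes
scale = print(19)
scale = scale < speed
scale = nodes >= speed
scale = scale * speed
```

Transformed code:
offset = 32
offset = offset * print(speed)
offset = record(speed + 20)
if 7 > nodes:
    offset = offset - (34 + 4)
    record(speed)
nodes = nodes * (nodes <= nodes)
nodes.scale
offset = nodes - nodes
offset = print(19)
offset = offset < speed
offset = nodes >= speed
offset = offset * speed

7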